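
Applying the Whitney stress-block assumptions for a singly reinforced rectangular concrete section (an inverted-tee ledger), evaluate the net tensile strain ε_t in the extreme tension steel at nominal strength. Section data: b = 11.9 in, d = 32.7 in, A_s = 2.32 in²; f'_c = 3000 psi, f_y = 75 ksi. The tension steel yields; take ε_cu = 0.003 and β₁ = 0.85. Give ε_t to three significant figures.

a = A_s f_y/(0.85 f'_c b) = 5.734 in.
β₁ = 0.85, so c = a/β₁ = 5.734/0.85 = 6.746 in.
From the linear strain diagram with ε_cu = 0.003: ε_t = 0.003 (d − c)/c = 0.003 × (32.7 − 6.746)/6.746 = 0.0115.
Since ε_t ≥ 0.005, the section is tension-controlled.

ε_t ≈ 0.0115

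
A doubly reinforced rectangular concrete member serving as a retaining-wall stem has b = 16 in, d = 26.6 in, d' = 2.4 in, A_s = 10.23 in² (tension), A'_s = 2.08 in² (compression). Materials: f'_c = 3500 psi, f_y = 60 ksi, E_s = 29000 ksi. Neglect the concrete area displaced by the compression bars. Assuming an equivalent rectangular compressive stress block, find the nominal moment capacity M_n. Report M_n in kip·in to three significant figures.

M_n ≈ 13500 kip·in

Assume both steels yield.
a = (A_s − A'_s) f_y/(0.85 f'_c b) = (10.23 − 2.08) × 60/(0.85 × 3.5 × 16) = 10.273 in.
c = a/β₁ = 10.273/0.85 = 12.086 in; ε'_s = 0.003(c − d')/c = 0.0024 ≥ ε_y = 0.0021, so the compression steel yields.
M_n = (A_s − A'_s) f_y (d − a/2) + A'_s f_y (d − d') = 489 × (26.6 − 5.1365) + 124.8 × (26.6 − 2.4) = 10495.7 + 3020.2 = 13515.9 kip·in.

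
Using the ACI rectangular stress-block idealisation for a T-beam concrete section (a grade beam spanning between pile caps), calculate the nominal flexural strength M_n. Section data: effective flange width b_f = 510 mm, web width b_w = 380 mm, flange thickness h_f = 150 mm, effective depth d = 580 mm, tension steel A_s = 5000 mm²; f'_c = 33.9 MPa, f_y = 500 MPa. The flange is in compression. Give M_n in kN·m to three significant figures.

M_n ≈ 1240 kN·m

Tension: T = A_s f_y = 5000 × 500 = 2500000 N.
Try a within the flange: a = T/(0.85 f'_c b_f) = 2500000/(0.85 × 33.9 × 510) = 170.12 mm.
a = 170.12 > h_f = 150 mm: the block extends into the web. Split into flange-overhang and web parts.
C_f = 0.85 f'_c (b_f − b_w) h_f = 0.85 × 33.9 × (510 − 380) × 150 = 561893 N.
Remaining web compression depth: a_w = (T − C_f)/(0.85 f'_c b_w) = (2500000 − 561893)/(0.85 × 33.9 × 380) = 177.00 mm.
M_n = C_f(d − h_f/2) + (T − C_f)(d − a_w/2) = 561893 × (580 − 75) + 1938107 × (580 − 88.5) = 283.76 + 952.58 = 1236.34 × 10⁶ N·mm.
M_n = 1236.34 kN·m.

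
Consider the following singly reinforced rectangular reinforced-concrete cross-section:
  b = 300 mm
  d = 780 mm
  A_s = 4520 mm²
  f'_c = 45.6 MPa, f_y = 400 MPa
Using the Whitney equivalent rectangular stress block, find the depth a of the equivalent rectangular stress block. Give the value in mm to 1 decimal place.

a ≈ 155.5 mm

T = A_s f_y = 4520 × 400 = 1808000 N = 1808 kN.
Setting C = 0.85 f'_c a b equal to T: a = 1808000/(0.85 × 45.6 × 300) = 155.5 mm.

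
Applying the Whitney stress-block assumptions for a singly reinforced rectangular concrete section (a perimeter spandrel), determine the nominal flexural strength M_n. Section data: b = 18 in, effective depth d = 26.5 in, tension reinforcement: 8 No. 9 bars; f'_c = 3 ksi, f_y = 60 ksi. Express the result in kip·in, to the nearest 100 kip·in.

M_n ≈ 10200 kip·in

A_s = 8 × 1 = 8 in².
T = A_s f_y = 8 × 60 = 480 kips.
a = T/(0.85 f'_c b) = 480/(0.85 × 3 × 18) = 10.458 in.
M_n = T(d − a/2) = 480 × (26.5 − 5.229) = 10210.1 kip·in.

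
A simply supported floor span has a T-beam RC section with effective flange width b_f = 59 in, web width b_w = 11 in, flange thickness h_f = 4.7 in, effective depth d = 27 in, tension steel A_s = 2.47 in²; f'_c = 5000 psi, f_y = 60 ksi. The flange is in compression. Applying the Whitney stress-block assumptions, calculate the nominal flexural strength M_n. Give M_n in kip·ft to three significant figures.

Tension: T = A_s f_y = 2.47 × 60 = 148.2 kips.
Try a within the flange: a = T/(0.85 f'_c b_f) = 148.2/(0.85 × 5 × 59) = 0.591 in.
Since a = 0.591 ≤ h_f = 4.7 in, the stress block lies entirely in the flange; analyse as a rectangular beam of width b_f.
M_n = T(d − a/2) = 148.2 × (27 − 0.2955) = 3957.6 kip·in.
M_n = 3957.6/12 = 329.80 kip·ft.

M_n ≈ 330 kip·ft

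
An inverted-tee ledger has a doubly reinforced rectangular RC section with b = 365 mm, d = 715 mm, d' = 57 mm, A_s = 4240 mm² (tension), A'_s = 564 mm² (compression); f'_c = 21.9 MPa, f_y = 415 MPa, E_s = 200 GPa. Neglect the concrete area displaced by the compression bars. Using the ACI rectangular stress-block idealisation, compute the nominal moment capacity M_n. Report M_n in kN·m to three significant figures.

M_n ≈ 1070 kN·m

Assume both tension and compression steel yield.
Net tension couple steel: A_s − A'_s = 3676 mm².
a = (A_s − A'_s) f_y / (0.85 f'_c b) = 1525540/(0.85 × 21.9 × 365) = 224.53 mm.
c = a/β₁ = 224.53/0.85 = 264.15 mm; ε'_s = 0.003(c − d')/c = 0.0024 ≥ f_y/E_s = 0.0021, so compression steel does yield.
M_n = (A_s − A'_s) f_y (d − a/2) + A'_s f_y (d − d') = [1525540 × (715 − 112.265) + 234060 × (715 − 57)] × 10⁻⁶ = 919.50 + 154.01 = 1073.51 kN·m.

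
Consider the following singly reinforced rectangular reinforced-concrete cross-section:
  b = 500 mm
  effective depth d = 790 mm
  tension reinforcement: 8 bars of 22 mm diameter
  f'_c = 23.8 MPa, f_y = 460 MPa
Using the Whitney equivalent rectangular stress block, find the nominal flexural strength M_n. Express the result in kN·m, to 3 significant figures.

M_n ≈ 1010 kN·m

A_s = 8 × 380 = 3040 mm².
T = A_s f_y = 3040 × 460 = 1398400 N = 1398.4 kN.
From C = T: a = T/(0.85 f'_c b) = 1398400/(0.85 × 23.8 × 500) = 138.25 mm.
M_n = T(d − a/2) = 1398.4 kN × (790 − 69.125) mm = 1008.07 kN·m.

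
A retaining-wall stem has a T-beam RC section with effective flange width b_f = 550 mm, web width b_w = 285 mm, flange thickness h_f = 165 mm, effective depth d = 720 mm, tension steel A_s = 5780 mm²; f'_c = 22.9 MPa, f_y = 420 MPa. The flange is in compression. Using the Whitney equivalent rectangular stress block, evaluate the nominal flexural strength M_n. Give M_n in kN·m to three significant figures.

M_n ≈ 1450 kN·m

Tension: T = A_s f_y = 5780 × 420 = 2427600 N.
Try a within the flange: a = T/(0.85 f'_c b_f) = 2427600/(0.85 × 22.9 × 550) = 226.76 mm.
a = 226.76 > h_f = 165 mm: the block extends into the web. Split into flange-overhang and web parts.
C_f = 0.85 f'_c (b_f − b_w) h_f = 0.85 × 22.9 × (550 − 285) × 165 = 851107 N.
Remaining web compression depth: a_w = (T − C_f)/(0.85 f'_c b_w) = (2427600 − 851107)/(0.85 × 22.9 × 285) = 284.18 mm.
M_n = C_f(d − h_f/2) + (T − C_f)(d − a_w/2) = 851107 × (720 − 82.5) + 1576493 × (720 − 142.09) = 542.58 + 911.07 = 1453.65 × 10⁶ N·mm.
M_n = 1453.65 kN·m.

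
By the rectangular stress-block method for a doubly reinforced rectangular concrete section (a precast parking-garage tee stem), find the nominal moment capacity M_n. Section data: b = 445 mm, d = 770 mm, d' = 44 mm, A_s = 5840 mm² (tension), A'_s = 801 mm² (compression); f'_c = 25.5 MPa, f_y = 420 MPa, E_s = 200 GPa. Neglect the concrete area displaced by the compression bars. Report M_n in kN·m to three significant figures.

M_n ≈ 1640 kN·m

Assume both tension and compression steel yield.
Net tension couple steel: A_s − A'_s = 5039 mm².
a = (A_s − A'_s) f_y / (0.85 f'_c b) = 2116380/(0.85 × 25.5 × 445) = 219.42 mm.
c = a/β₁ = 219.42/0.85 = 258.14 mm; ε'_s = 0.003(c − d')/c = 0.0025 ≥ f_y/E_s = 0.0021, so compression steel does yield.
M_n = (A_s − A'_s) f_y (d − a/2) + A'_s f_y (d − d') = [2116380 × (770 − 109.71) + 336420 × (770 − 44)] × 10⁻⁶ = 1397.42 + 244.24 = 1641.66 kN·m.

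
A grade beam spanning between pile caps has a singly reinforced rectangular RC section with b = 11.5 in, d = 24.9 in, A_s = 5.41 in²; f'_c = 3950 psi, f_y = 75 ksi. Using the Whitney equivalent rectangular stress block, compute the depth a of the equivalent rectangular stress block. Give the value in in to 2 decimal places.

T = A_s f_y = 5.41 × 75 = 405.75 kips.
a = T/(0.85 f'_c b) = 405.75/(0.85 × 3.95 × 11.5) = 10.51 in.

a ≈ 10.51 in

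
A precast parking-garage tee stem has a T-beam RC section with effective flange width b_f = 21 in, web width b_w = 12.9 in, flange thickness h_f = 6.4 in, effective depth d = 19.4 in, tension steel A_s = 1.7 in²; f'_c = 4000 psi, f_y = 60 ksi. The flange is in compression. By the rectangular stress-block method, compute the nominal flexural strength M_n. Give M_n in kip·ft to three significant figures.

Tension: T = A_s f_y = 1.7 × 60 = 102 kips.
Try a within the flange: a = T/(0.85 f'_c b_f) = 102/(0.85 × 4 × 21) = 1.429 in.
Since a = 1.429 ≤ h_f = 6.4 in, the stress block lies entirely in the flange; analyse as a rectangular beam of width b_f.
M_n = T(d − a/2) = 102 × (19.4 − 0.7145) = 1905.9 kip·in.
M_n = 1905.9/12 = 158.83 kip·ft.

M_n ≈ 159 kip·ft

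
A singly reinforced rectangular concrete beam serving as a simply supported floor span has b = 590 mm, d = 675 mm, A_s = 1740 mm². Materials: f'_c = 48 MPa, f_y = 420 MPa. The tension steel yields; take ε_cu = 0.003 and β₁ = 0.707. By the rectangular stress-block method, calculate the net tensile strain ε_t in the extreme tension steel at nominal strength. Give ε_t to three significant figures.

a = A_s f_y/(0.85 f'_c b) = 30.36 mm.
β₁ = 0.707, so c = a/β₁ = 30.36/0.707 = 42.94 mm.
From the linear strain diagram with ε_cu = 0.003: ε_t = 0.003 (d − c)/c = 0.003 × (675 − 42.94)/42.94 = 0.0442.
Since ε_t ≥ 0.005, the section is tension-controlled.

ε_t ≈ 0.0442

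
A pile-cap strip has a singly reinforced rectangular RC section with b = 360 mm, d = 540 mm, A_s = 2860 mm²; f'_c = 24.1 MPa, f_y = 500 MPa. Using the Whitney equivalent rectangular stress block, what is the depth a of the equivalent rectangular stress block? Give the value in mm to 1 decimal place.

a ≈ 193.9 mm

T = A_s f_y = 2860 × 500 = 1430000 N = 1430 kN.
Setting C = 0.85 f'_c a b equal to T: a = 1430000/(0.85 × 24.1 × 360) = 193.9 mm.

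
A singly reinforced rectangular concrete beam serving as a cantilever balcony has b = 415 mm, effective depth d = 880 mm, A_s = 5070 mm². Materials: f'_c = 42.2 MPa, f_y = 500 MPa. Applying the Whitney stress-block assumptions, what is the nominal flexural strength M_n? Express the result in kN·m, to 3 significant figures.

M_n ≈ 2010 kN·m

T = A_s f_y = 5070 × 500 = 2535000 N = 2535 kN.
From C = T: a = T/(0.85 f'_c b) = 2535000/(0.85 × 42.2 × 415) = 170.29 mm.
M_n = T(d − a/2) = 2535 kN × (880 − 85.145) mm = 2014.96 kN·m.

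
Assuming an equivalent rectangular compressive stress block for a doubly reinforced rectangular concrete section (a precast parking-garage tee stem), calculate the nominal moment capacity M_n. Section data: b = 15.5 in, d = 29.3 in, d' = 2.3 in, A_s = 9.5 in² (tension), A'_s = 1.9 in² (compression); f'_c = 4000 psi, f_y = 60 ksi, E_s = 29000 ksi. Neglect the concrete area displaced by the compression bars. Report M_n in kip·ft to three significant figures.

M_n ≈ 1210 kip·ft

Assume both steels yield.
a = (A_s − A'_s) f_y/(0.85 f'_c b) = (9.5 − 1.9) × 60/(0.85 × 4 × 15.5) = 8.653 in.
c = a/β₁ = 8.653/0.85 = 10.180 in; ε'_s = 0.003(c − d')/c = 0.0023 ≥ ε_y = 0.0021, so the compression steel yields.
M_n = (A_s − A'_s) f_y (d − a/2) + A'_s f_y (d − d') = 456 × (29.3 − 4.3265) + 114 × (29.3 − 2.3) = 11387.9 + 3078.0 = 14465.9 kip·in = 14465.9/12 = 1205.49 kip·ft.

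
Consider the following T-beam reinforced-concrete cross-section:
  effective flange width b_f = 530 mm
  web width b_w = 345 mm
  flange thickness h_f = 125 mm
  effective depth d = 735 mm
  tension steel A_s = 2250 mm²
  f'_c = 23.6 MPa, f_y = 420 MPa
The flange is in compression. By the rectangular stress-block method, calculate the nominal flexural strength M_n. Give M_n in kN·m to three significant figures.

Tension: T = A_s f_y = 2250 × 420 = 945000 N.
Try a within the flange: a = T/(0.85 f'_c b_f) = 945000/(0.85 × 23.6 × 530) = 88.88 mm.
Since a = 88.88 ≤ h_f = 125 mm, the stress block lies entirely in the flange; analyse as a rectangular beam of width b_f.
M_n = T(d − a/2) = 945000 × (735 − 44.44) = 652.58 × 10⁶ N·mm.
M_n = 652.58 kN·m.

M_n ≈ 653 kN·m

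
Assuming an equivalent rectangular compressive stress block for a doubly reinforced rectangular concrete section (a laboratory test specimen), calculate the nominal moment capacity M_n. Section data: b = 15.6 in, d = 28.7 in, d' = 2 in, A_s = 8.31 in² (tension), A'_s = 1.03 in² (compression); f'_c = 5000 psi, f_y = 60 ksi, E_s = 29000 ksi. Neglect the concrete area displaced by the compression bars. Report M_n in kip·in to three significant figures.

Assume both steels yield.
a = (A_s − A'_s) f_y/(0.85 f'_c b) = (8.31 − 1.03) × 60/(0.85 × 5 × 15.6) = 6.588 in.
c = a/β₁ = 6.588/0.8 = 8.235 in; ε'_s = 0.003(c − d')/c = 0.0023 ≥ ε_y = 0.0021, so the compression steel yields.
M_n = (A_s − A'_s) f_y (d − a/2) + A'_s f_y (d − d') = 436.8 × (28.7 − 3.294) + 61.8 × (28.7 − 2) = 11097.3 + 1650.1 = 12747.4 kip·in.

M_n ≈ 12700 kip·in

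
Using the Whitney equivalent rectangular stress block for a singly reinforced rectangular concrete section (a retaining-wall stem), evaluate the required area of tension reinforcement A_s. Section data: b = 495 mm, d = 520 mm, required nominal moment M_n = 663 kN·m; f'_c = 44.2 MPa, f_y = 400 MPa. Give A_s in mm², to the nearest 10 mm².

With M_n = 0.85 f'_c a b (d − a/2), solve the quadratic for a:
a = d − √(d² − 2M_n/(0.85 f'_c b)) = 520 − √(520² − 2 × 663×10⁶/(0.85 × 44.2 × 495)) = 73.80 mm.
A_s = 0.85 f'_c a b / f_y = 0.85 × 44.2 × 73.80 × 495 / 400 = 3431.2 mm².

A_s ≈ 3430 mm²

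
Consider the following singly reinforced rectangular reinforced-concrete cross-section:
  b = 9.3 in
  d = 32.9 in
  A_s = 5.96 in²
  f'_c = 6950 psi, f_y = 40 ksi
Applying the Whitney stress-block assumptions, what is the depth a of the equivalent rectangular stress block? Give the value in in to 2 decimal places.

a ≈ 4.34 in

T = A_s f_y = 5.96 × 40 = 238.4 kips.
a = T/(0.85 f'_c b) = 238.4/(0.85 × 6.95 × 9.3) = 4.34 in.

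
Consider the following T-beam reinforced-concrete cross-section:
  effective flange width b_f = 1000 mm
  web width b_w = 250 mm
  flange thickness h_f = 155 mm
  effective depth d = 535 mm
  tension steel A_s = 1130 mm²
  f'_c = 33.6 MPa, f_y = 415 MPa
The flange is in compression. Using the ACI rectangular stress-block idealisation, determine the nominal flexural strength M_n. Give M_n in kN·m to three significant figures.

Tension: T = A_s f_y = 1130 × 415 = 468950 N.
Try a within the flange: a = T/(0.85 f'_c b_f) = 468950/(0.85 × 33.6 × 1000) = 16.42 mm.
Since a = 16.42 ≤ h_f = 155 mm, the stress block lies entirely in the flange; analyse as a rectangular beam of width b_f.
M_n = T(d − a/2) = 468950 × (535 − 8.21) = 247.04 × 10⁶ N·mm.
M_n = 247.04 kN·m.

M_n ≈ 247 kN·m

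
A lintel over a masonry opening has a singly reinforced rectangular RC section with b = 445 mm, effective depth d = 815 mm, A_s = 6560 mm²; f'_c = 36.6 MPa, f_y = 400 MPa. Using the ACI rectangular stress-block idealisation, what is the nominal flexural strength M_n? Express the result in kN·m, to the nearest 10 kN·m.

M_n ≈ 1890 kN·m

T = A_s f_y = 6560 × 400 = 2624000 N = 2624 kN.
From C = T: a = T/(0.85 f'_c b) = 2624000/(0.85 × 36.6 × 445) = 189.54 mm.
M_n = T(d − a/2) = 2624 kN × (815 − 94.77) mm = 1889.88 kN·m.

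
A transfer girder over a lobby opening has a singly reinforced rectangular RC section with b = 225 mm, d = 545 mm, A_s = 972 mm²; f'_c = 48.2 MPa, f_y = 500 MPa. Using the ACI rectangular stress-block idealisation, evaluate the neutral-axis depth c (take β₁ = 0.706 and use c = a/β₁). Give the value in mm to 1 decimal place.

T = A_s f_y = 972 × 500 = 486000 N = 486 kN.
Setting C = 0.85 f'_c a b equal to T: a = 486000/(0.85 × 48.2 × 225) = 52.722 mm.
With β₁ = 0.706, c = a/β₁ = 52.722/0.706 = 74.7 mm.

c ≈ 74.7 mm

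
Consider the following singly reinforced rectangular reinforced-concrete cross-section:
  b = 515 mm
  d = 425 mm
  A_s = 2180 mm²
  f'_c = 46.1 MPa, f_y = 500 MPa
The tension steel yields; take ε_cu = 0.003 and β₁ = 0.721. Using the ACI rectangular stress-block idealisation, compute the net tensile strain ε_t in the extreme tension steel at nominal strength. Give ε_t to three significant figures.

ε_t ≈ 0.0140

a = A_s f_y/(0.85 f'_c b) = 54.01 mm.
β₁ = 0.721, so c = a/β₁ = 54.01/0.721 = 74.91 mm.
From the linear strain diagram with ε_cu = 0.003: ε_t = 0.003 (d − c)/c = 0.003 × (425 − 74.91)/74.91 = 0.0140.
Since ε_t ≥ 0.005, the section is tension-controlled.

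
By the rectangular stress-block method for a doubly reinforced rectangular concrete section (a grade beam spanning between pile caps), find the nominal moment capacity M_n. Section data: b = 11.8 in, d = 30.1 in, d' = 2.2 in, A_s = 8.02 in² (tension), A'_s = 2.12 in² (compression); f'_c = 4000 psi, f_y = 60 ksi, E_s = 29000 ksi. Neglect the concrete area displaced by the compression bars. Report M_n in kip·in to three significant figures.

Assume both steels yield.
a = (A_s − A'_s) f_y/(0.85 f'_c b) = (8.02 − 2.12) × 60/(0.85 × 4 × 11.8) = 8.824 in.
c = a/β₁ = 8.824/0.85 = 10.381 in; ε'_s = 0.003(c − d')/c = 0.0024 ≥ ε_y = 0.0021, so the compression steel yields.
M_n = (A_s − A'_s) f_y (d − a/2) + A'_s f_y (d − d') = 354 × (30.1 − 4.412) + 127.2 × (30.1 − 2.2) = 9093.6 + 3548.9 = 12642.5 kip·in.

M_n ≈ 12600 kip·in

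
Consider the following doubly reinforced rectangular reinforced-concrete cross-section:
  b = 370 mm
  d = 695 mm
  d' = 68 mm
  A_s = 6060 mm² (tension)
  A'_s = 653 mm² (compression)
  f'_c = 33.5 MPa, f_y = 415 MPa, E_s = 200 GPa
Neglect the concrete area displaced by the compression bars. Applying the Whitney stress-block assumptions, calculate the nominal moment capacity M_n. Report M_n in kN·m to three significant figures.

M_n ≈ 1490 kN·m

Assume both tension and compression steel yield.
Net tension couple steel: A_s − A'_s = 5407 mm².
a = (A_s − A'_s) f_y / (0.85 f'_c b) = 2243905/(0.85 × 33.5 × 370) = 212.98 mm.
c = a/β₁ = 212.98/0.811 = 262.61 mm; ε'_s = 0.003(c − d')/c = 0.0022 ≥ f_y/E_s = 0.0021, so compression steel does yield.
M_n = (A_s − A'_s) f_y (d − a/2) + A'_s f_y (d − d') = [2243905 × (695 − 106.49) + 270995 × (695 − 68)] × 10⁻⁶ = 1320.56 + 169.91 = 1490.47 kN·m.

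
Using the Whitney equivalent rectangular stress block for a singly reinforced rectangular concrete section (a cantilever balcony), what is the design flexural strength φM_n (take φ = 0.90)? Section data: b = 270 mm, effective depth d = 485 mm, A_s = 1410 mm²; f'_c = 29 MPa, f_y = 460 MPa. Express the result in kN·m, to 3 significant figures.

φM_n ≈ 255 kN·m

T = A_s f_y = 1410 × 460 = 648600 N = 648.6 kN.
From C = T: a = T/(0.85 f'_c b) = 648600/(0.85 × 29 × 270) = 97.45 mm.
M_n = T(d − a/2) = 648.6 kN × (485 − 48.725) mm = 282.97 kN·m.
φM_n = 0.90 × 282.97 = 254.67 kN·m.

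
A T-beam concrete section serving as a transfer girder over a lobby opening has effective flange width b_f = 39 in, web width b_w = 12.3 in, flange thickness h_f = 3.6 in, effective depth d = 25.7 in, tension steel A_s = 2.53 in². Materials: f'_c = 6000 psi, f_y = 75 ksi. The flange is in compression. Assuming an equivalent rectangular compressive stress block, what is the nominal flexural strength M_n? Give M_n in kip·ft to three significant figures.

M_n ≈ 399 kip·ft

Tension: T = A_s f_y = 2.53 × 75 = 189.75 kips.
Try a within the flange: a = T/(0.85 f'_c b_f) = 189.75/(0.85 × 6 × 39) = 0.954 in.
Since a = 0.954 ≤ h_f = 3.6 in, the stress block lies entirely in the flange; analyse as a rectangular beam of width b_f.
M_n = T(d − a/2) = 189.75 × (25.7 − 0.477) = 4786.1 kip·in.
M_n = 4786.1/12 = 398.84 kip·ft.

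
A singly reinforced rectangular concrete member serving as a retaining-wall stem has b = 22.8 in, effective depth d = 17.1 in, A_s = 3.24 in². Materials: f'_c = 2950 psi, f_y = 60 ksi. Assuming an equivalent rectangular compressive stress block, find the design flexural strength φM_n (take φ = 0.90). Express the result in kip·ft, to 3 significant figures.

T = A_s f_y = 3.24 × 60 = 194.4 kips.
a = T/(0.85 f'_c b) = 194.4/(0.85 × 2.95 × 22.8) = 3.400 in.
M_n = T(d − a/2) = 194.4 × (17.1 − 1.7) = 2993.8 kip·in = 2993.8/12 = 249.48 kip·ft.
φM_n = 0.90 × 249.48 = 224.53 kip·ft.

φM_n ≈ 225 kip·ft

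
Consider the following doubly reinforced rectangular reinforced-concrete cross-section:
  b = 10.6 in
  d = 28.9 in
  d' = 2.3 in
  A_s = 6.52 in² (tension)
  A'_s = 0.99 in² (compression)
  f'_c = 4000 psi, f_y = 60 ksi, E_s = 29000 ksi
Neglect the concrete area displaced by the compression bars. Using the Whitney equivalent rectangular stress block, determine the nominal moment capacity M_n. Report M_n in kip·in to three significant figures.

M_n ≈ 9640 kip·in

Assume both steels yield.
a = (A_s − A'_s) f_y/(0.85 f'_c b) = (6.52 − 0.99) × 60/(0.85 × 4 × 10.6) = 9.206 in.
c = a/β₁ = 9.206/0.85 = 10.831 in; ε'_s = 0.003(c − d')/c = 0.0024 ≥ ε_y = 0.0021, so the compression steel yields.
M_n = (A_s − A'_s) f_y (d − a/2) + A'_s f_y (d − d') = 331.8 × (28.9 − 4.603) + 59.4 × (28.9 − 2.3) = 8061.7 + 1580.0 = 9641.7 kip·in.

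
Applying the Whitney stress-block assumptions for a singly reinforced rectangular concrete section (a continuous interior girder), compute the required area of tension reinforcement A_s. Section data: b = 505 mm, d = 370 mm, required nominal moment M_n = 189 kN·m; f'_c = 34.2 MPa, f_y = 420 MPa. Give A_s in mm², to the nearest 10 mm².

With M_n = 0.85 f'_c a b (d − a/2), solve the quadratic for a:
a = d − √(d² − 2M_n/(0.85 f'_c b)) = 370 − √(370² − 2 × 189×10⁶/(0.85 × 34.2 × 505)) = 36.61 mm.
A_s = 0.85 f'_c a b / f_y = 0.85 × 34.2 × 36.61 × 505 / 420 = 1279.6 mm².

A_s ≈ 1280 mm²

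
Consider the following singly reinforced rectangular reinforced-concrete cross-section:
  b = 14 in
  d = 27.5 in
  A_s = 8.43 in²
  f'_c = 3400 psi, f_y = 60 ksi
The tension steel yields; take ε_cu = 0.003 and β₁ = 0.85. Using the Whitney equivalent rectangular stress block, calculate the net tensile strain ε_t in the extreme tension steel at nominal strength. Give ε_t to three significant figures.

a = A_s f_y/(0.85 f'_c b) = 12.501 in.
β₁ = 0.85, so c = a/β₁ = 12.501/0.85 = 14.707 in.
From the linear strain diagram with ε_cu = 0.003: ε_t = 0.003 (d − c)/c = 0.003 × (27.5 − 14.707)/14.707 = 0.00261.
ε_t < 0.004 — the section is over-reinforced for flexure under ACI limits.

ε_t ≈ 0.00261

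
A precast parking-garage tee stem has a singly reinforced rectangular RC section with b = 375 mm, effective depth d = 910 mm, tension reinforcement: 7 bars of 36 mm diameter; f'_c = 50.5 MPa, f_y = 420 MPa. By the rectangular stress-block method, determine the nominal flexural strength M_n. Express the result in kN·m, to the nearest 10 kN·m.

M_n ≈ 2450 kN·m

A_s = 7 × 1018 = 7126 mm².
T = A_s f_y = 7126 × 420 = 2992920 N = 2992.92 kN.
From C = T: a = T/(0.85 f'_c b) = 2992920/(0.85 × 50.5 × 375) = 185.93 mm.
M_n = T(d − a/2) = 2992.92 kN × (910 − 92.965) mm = 2445.32 kN·m.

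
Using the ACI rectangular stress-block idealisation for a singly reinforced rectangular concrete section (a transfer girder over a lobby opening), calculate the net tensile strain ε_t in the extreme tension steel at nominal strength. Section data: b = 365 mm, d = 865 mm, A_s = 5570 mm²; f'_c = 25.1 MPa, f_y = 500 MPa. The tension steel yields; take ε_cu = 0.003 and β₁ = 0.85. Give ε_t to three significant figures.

a = A_s f_y/(0.85 f'_c b) = 357.63 mm.
β₁ = 0.85, so c = a/β₁ = 357.63/0.85 = 420.74 mm.
From the linear strain diagram with ε_cu = 0.003: ε_t = 0.003 (d − c)/c = 0.003 × (865 − 420.74)/420.74 = 0.00317.
ε_t < 0.004 — the section is over-reinforced for flexure under ACI limits.

ε_t ≈ 0.00317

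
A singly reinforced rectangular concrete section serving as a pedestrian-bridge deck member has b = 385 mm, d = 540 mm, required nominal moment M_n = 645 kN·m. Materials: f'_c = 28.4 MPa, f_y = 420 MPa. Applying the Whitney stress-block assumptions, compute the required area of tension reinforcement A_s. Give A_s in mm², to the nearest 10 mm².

A_s ≈ 3300 mm²

With M_n = 0.85 f'_c a b (d − a/2), solve the quadratic for a:
a = d − √(d² − 2M_n/(0.85 f'_c b)) = 540 − √(540² − 2 × 645×10⁶/(0.85 × 28.4 × 385)) = 149.10 mm.
A_s = 0.85 f'_c a b / f_y = 0.85 × 28.4 × 149.10 × 385 / 420 = 3299.3 mm².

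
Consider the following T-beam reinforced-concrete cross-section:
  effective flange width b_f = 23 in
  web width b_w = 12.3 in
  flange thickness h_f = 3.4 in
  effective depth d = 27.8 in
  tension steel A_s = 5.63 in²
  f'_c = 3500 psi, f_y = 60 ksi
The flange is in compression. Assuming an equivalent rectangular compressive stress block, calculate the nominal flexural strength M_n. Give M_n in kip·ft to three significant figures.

M_n ≈ 707 kip·ft

Tension: T = A_s f_y = 5.63 × 60 = 337.8 kips.
Try a within the flange: a = T/(0.85 f'_c b_f) = 337.8/(0.85 × 3.5 × 23) = 4.937 in.
a = 4.937 > h_f = 3.4 in: the block extends into the web. Split into flange-overhang and web parts.
C_f = 0.85 f'_c (b_f − b_w) h_f = 0.85 × 3.5 × (23 − 12.3) × 3.4 = 108.2 kips.
Remaining web compression depth: a_w = (T − C_f)/(0.85 f'_c b_w) = (337.8 − 108.2)/(0.85 × 3.5 × 12.3) = 6.275 in.
M_n = C_f(d − h_f/2) + (T − C_f)(d − a_w/2) = 108.2 × (27.8 − 1.7) + 229.6 × (27.8 − 3.1375) = 2824.0 + 5662.5 = 8486.5 kip·in.
M_n = 8486.5/12 = 707.21 kip·ft.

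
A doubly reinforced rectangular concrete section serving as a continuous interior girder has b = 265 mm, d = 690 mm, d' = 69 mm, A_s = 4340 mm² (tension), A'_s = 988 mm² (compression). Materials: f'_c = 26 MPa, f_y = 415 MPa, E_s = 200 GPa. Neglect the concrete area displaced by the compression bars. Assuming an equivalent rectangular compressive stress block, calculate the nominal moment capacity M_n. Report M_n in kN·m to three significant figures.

M_n ≈ 1050 kN·m

Assume both tension and compression steel yield.
Net tension couple steel: A_s − A'_s = 3352 mm².
a = (A_s − A'_s) f_y / (0.85 f'_c b) = 1391080/(0.85 × 26 × 265) = 237.53 mm.
c = a/β₁ = 237.53/0.85 = 279.45 mm; ε'_s = 0.003(c − d')/c = 0.0023 ≥ f_y/E_s = 0.0021, so compression steel does yield.
M_n = (A_s − A'_s) f_y (d − a/2) + A'_s f_y (d − d') = [1391080 × (690 − 118.765) + 410020 × (690 − 69)] × 10⁻⁶ = 794.63 + 254.62 = 1049.25 kN·m.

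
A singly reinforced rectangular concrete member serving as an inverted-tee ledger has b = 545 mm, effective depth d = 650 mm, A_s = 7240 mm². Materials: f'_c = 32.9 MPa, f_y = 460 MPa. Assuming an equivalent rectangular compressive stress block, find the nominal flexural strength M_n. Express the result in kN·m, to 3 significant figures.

T = A_s f_y = 7240 × 460 = 3330400 N = 3330.4 kN.
From C = T: a = T/(0.85 f'_c b) = 3330400/(0.85 × 32.9 × 545) = 218.52 mm.
M_n = T(d − a/2) = 3330.4 kN × (650 − 109.26) mm = 1800.88 kN·m.

M_n ≈ 1800 kN·m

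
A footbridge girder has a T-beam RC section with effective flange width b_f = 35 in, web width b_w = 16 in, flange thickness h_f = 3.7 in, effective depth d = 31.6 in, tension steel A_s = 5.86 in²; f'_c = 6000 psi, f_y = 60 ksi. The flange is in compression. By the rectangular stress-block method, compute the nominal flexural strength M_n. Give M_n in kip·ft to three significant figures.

M_n ≈ 897 kip·ft

Tension: T = A_s f_y = 5.86 × 60 = 351.6 kips.
Try a within the flange: a = T/(0.85 f'_c b_f) = 351.6/(0.85 × 6 × 35) = 1.970 in.
Since a = 1.970 ≤ h_f = 3.7 in, the stress block lies entirely in the flange; analyse as a rectangular beam of width b_f.
M_n = T(d − a/2) = 351.6 × (31.6 − 0.985) = 10764.2 kip·in.
M_n = 10764.2/12 = 897.02 kip·ft.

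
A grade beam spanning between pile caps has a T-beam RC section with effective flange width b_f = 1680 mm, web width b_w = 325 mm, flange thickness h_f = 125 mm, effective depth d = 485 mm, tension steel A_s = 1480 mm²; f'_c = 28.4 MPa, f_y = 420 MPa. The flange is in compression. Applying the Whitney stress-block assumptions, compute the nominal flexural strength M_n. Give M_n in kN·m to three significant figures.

Tension: T = A_s f_y = 1480 × 420 = 621600 N.
Try a within the flange: a = T/(0.85 f'_c b_f) = 621600/(0.85 × 28.4 × 1680) = 15.33 mm.
Since a = 15.33 ≤ h_f = 125 mm, the stress block lies entirely in the flange; analyse as a rectangular beam of width b_f.
M_n = T(d − a/2) = 621600 × (485 − 7.665) = 296.71 × 10⁶ N·mm.
M_n = 296.71 kN·m.

M_n ≈ 297 kN·m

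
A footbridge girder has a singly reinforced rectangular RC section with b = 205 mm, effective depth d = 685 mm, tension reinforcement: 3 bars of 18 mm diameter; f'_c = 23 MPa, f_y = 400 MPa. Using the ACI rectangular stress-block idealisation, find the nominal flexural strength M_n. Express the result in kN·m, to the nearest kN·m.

M_n ≈ 197 kN·m

A_s = 3 × 254 = 762 mm².
T = A_s f_y = 762 × 400 = 304800 N = 304.8 kN.
From C = T: a = T/(0.85 f'_c b) = 304800/(0.85 × 23 × 205) = 76.05 mm.
M_n = T(d − a/2) = 304.8 kN × (685 − 38.025) mm = 197.20 kN·m.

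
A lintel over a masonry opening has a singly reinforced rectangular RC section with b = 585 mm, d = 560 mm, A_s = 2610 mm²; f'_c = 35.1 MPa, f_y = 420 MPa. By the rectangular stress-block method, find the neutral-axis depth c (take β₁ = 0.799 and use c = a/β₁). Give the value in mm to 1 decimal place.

c ≈ 78.6 mm

T = A_s f_y = 2610 × 420 = 1096200 N = 1096.2 kN.
Setting C = 0.85 f'_c a b equal to T: a = 1096200/(0.85 × 35.1 × 585) = 62.807 mm.
With β₁ = 0.799, c = a/β₁ = 62.807/0.799 = 78.6 mm.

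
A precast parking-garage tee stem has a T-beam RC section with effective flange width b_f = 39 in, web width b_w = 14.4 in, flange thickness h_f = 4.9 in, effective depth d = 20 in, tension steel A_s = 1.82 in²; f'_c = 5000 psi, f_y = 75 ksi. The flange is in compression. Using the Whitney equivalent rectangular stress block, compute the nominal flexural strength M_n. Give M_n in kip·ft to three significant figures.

M_n ≈ 223 kip·ft

Tension: T = A_s f_y = 1.82 × 75 = 136.5 kips.
Try a within the flange: a = T/(0.85 f'_c b_f) = 136.5/(0.85 × 5 × 39) = 0.824 in.
Since a = 0.824 ≤ h_f = 4.9 in, the stress block lies entirely in the flange; analyse as a rectangular beam of width b_f.
M_n = T(d − a/2) = 136.5 × (20 − 0.412) = 2673.8 kip·in.
M_n = 2673.8/12 = 222.82 kip·ft.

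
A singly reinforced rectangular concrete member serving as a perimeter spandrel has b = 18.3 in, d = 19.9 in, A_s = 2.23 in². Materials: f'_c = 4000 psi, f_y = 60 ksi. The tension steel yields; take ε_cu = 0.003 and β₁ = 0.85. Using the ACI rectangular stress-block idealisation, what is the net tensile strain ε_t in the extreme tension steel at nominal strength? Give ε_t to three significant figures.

ε_t ≈ 0.0206

a = A_s f_y/(0.85 f'_c b) = 2.150 in.
β₁ = 0.85, so c = a/β₁ = 2.150/0.85 = 2.529 in.
From the linear strain diagram with ε_cu = 0.003: ε_t = 0.003 (d − c)/c = 0.003 × (19.9 − 2.529)/2.529 = 0.0206.
Since ε_t ≥ 0.005, the section is tension-controlled.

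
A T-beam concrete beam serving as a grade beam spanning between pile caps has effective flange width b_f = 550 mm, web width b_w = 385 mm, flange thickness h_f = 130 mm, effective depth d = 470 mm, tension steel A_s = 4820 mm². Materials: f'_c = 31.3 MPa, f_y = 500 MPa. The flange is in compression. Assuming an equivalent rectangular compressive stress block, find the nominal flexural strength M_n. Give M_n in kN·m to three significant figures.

M_n ≈ 930 kN·m

Tension: T = A_s f_y = 4820 × 500 = 2410000 N.
Try a within the flange: a = T/(0.85 f'_c b_f) = 2410000/(0.85 × 31.3 × 550) = 164.70 mm.
a = 164.70 > h_f = 130 mm: the block extends into the web. Split into flange-overhang and web parts.
C_f = 0.85 f'_c (b_f − b_w) h_f = 0.85 × 31.3 × (550 − 385) × 130 = 570677 N.
Remaining web compression depth: a_w = (T − C_f)/(0.85 f'_c b_w) = (2410000 − 570677)/(0.85 × 31.3 × 385) = 179.57 mm.
M_n = C_f(d − h_f/2) + (T − C_f)(d − a_w/2) = 570677 × (470 − 65) + 1839323 × (470 − 89.785) = 231.12 + 699.34 = 930.46 × 10⁶ N·mm.
M_n = 930.46 kN·m.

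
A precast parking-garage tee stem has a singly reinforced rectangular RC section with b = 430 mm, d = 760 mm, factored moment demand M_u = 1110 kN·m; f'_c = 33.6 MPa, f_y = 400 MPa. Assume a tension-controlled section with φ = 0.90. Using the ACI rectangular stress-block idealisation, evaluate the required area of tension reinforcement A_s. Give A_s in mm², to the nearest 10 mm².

M_n = M_u/φ = 1110/0.90 = 1233.33 kN·m.
With M_n = 0.85 f'_c a b (d − a/2), solve the quadratic for a:
a = d − √(d² − 2M_n/(0.85 f'_c b)) = 760 − √(760² − 2 × 1233.33×10⁶/(0.85 × 33.6 × 430)) = 146.20 mm.
A_s = 0.85 f'_c a b / f_y = 0.85 × 33.6 × 146.20 × 430 / 400 = 4488.6 mm².

A_s ≈ 4490 mm²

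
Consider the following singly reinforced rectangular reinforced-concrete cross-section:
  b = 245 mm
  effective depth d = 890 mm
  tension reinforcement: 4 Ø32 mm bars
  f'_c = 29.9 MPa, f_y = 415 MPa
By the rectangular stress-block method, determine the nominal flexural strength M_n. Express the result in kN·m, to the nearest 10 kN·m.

A_s = 4 × 804 = 3216 mm².
T = A_s f_y = 3216 × 415 = 1334640 N = 1334.64 kN.
From C = T: a = T/(0.85 f'_c b) = 1334640/(0.85 × 29.9 × 245) = 214.34 mm.
M_n = T(d − a/2) = 1334.64 kN × (890 − 107.17) mm = 1044.80 kN·m.

M_n ≈ 1040 kN·m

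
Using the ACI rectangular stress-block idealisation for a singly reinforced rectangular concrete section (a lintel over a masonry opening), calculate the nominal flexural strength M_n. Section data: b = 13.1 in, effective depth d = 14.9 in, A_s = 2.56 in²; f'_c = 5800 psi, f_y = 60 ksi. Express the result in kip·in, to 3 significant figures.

T = A_s f_y = 2.56 × 60 = 153.6 kips.
a = T/(0.85 f'_c b) = 153.6/(0.85 × 5.8 × 13.1) = 2.378 in.
M_n = T(d − a/2) = 153.6 × (14.9 − 1.189) = 2106.0 kip·in.

M_n ≈ 2110 kip·in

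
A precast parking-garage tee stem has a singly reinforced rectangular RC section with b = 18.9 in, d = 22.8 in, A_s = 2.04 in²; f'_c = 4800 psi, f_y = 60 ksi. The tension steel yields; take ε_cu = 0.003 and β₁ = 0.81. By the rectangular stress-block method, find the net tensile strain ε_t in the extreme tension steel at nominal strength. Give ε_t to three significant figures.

a = A_s f_y/(0.85 f'_c b) = 1.587 in.
β₁ = 0.81, so c = a/β₁ = 1.587/0.81 = 1.959 in.
From the linear strain diagram with ε_cu = 0.003: ε_t = 0.003 (d − c)/c = 0.003 × (22.8 − 1.959)/1.959 = 0.0319.
Since ε_t ≥ 0.005, the section is tension-controlled.

ε_t ≈ 0.0319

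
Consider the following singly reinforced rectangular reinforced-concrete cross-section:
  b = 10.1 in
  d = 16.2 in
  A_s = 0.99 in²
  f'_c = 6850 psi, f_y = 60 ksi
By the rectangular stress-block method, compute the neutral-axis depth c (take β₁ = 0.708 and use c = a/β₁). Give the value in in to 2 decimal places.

c ≈ 1.43 in

T = A_s f_y = 0.99 × 60 = 59.4 kips.
a = T/(0.85 f'_c b) = 59.4/(0.85 × 6.85 × 10.1) = 1.0101 in.
With β₁ = 0.708, c = a/β₁ = 1.0101/0.708 = 1.43 in.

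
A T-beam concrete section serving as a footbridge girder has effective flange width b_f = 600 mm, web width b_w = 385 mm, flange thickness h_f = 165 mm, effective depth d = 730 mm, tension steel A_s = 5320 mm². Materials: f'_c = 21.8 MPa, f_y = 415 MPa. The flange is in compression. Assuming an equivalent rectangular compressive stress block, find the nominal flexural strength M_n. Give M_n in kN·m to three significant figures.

M_n ≈ 1390 kN·m

Tension: T = A_s f_y = 5320 × 415 = 2207800 N.
Try a within the flange: a = T/(0.85 f'_c b_f) = 2207800/(0.85 × 21.8 × 600) = 198.58 mm.
a = 198.58 > h_f = 165 mm: the block extends into the web. Split into flange-overhang and web parts.
C_f = 0.85 f'_c (b_f − b_w) h_f = 0.85 × 21.8 × (600 − 385) × 165 = 657352 N.
Remaining web compression depth: a_w = (T − C_f)/(0.85 f'_c b_w) = (2207800 − 657352)/(0.85 × 21.8 × 385) = 217.33 mm.
M_n = C_f(d − h_f/2) + (T − C_f)(d − a_w/2) = 657352 × (730 − 82.5) + 1550448 × (730 − 108.665) = 425.64 + 963.35 = 1388.99 × 10⁶ N·mm.
M_n = 1388.99 kN·m.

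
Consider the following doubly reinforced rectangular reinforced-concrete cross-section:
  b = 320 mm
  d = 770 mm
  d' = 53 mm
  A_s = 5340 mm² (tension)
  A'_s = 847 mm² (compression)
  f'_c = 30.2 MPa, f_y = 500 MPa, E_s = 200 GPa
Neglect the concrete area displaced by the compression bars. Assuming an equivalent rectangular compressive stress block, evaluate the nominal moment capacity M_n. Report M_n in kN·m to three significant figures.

Assume both tension and compression steel yield.
Net tension couple steel: A_s − A'_s = 4493 mm².
a = (A_s − A'_s) f_y / (0.85 f'_c b) = 2246500/(0.85 × 30.2 × 320) = 273.48 mm.
c = a/β₁ = 273.48/0.834 = 327.91 mm; ε'_s = 0.003(c − d')/c = 0.0025 ≥ f_y/E_s = 0.0025, so compression steel does yield.
M_n = (A_s − A'_s) f_y (d − a/2) + A'_s f_y (d − d') = [2246500 × (770 − 136.74) + 423500 × (770 − 53)] × 10⁻⁶ = 1422.62 + 303.65 = 1726.27 kN·m.

M_n ≈ 1730 kN·m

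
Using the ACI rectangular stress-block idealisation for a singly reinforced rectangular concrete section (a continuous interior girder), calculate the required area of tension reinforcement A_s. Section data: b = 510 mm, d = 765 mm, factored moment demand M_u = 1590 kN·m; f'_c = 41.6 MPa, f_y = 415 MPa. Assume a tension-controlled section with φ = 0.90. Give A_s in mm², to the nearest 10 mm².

M_n = M_u/φ = 1590/0.90 = 1766.67 kN·m.
With M_n = 0.85 f'_c a b (d − a/2), solve the quadratic for a:
a = d − √(d² − 2M_n/(0.85 f'_c b)) = 765 − √(765² − 2 × 1766.67×10⁶/(0.85 × 41.6 × 510)) = 141.07 mm.
A_s = 0.85 f'_c a b / f_y = 0.85 × 41.6 × 141.07 × 510 / 415 = 6130.1 mm².

A_s ≈ 6130 mm²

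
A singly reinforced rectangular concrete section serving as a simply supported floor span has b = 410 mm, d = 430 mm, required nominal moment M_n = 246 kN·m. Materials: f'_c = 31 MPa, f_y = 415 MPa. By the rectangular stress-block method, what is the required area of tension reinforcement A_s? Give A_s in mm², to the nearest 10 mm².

With M_n = 0.85 f'_c a b (d − a/2), solve the quadratic for a:
a = d − √(d² − 2M_n/(0.85 f'_c b)) = 430 − √(430² − 2 × 246×10⁶/(0.85 × 31 × 410)) = 56.69 mm.
A_s = 0.85 f'_c a b / f_y = 0.85 × 31 × 56.69 × 410 / 415 = 1475.8 mm².

A_s ≈ 1480 mm²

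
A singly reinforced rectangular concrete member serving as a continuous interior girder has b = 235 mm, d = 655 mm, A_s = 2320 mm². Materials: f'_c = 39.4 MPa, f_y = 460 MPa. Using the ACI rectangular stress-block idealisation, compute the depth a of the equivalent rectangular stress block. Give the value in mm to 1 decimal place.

a ≈ 135.6 mm

T = A_s f_y = 2320 × 460 = 1067200 N = 1067.2 kN.
Setting C = 0.85 f'_c a b equal to T: a = 1067200/(0.85 × 39.4 × 235) = 135.6 mm.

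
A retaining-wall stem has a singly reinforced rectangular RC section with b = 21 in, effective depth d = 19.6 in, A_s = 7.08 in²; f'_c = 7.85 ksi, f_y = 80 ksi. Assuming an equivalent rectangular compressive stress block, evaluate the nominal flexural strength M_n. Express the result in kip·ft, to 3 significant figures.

T = A_s f_y = 7.08 × 80 = 566.4 kips.
a = T/(0.85 f'_c b) = 566.4/(0.85 × 7.85 × 21) = 4.042 in.
M_n = T(d − a/2) = 566.4 × (19.6 − 2.021) = 9956.7 kip·in = 9956.7/12 = 829.73 kip·ft.

M_n ≈ 830 kip·ft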